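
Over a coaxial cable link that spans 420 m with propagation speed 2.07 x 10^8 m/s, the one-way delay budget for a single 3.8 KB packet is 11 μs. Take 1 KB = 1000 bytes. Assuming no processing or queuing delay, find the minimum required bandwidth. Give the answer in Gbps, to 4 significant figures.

3.389 Gbps

L = 30400 bits.
Propagation delay = 420 / 2.07e+08 = 2.02899 μs.
Transmission budget = 11 − 2.02899 = 8.97101 μs.
R ≥ L / t_tx = 30400 bits / 8.97101e-06 s = 3.389 Gbps.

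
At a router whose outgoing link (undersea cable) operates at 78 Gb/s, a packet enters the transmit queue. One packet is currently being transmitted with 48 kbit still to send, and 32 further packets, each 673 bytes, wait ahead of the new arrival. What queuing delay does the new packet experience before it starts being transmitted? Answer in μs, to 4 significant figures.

Each queued packet: L/R = 5384/78000000000 = 0.0690256 μs.
32 queued → 2.20882 μs.
Plus remaining 48000 bits of current packet: 0.615385 μs.
Queuing delay = 2.824 μs.

2.824 μs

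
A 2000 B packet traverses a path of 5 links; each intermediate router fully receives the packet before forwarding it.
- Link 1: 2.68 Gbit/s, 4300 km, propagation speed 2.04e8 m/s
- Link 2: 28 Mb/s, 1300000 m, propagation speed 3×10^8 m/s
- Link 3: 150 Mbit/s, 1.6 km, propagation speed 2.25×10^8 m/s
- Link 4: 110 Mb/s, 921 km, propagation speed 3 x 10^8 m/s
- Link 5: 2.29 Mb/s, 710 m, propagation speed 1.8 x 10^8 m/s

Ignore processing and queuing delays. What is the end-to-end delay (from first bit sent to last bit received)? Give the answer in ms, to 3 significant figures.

36.3 ms

L = 2000 × 8 = 16000 bits.
Transmission delays (L/R per hop): 0.00597015, 0.571429, 0.106667, 0.145455, 6.9869 ms; sum = 7.81642 ms.
Propagation delays (d/s per hop): 21.0784, 4.33333, 0.00711111, 3.07, 0.00394444 ms; sum = 28.4928 ms.
End-to-end = 36.3 ms.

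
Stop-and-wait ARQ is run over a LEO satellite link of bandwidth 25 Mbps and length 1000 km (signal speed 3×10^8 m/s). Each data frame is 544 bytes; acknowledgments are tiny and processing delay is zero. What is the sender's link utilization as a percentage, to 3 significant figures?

t_tx = L/R = 4352/25000000 = 0.00017408 s.
t_prop = 1000000/300000000 = 0.00333333 s; RTT = 0.00666667 s.
Cycle = t_tx + RTT = 0.00684075 s.
Utilization = t_tx / cycle = 0.00017408/0.00684075 = 2.54 %.

2.54 %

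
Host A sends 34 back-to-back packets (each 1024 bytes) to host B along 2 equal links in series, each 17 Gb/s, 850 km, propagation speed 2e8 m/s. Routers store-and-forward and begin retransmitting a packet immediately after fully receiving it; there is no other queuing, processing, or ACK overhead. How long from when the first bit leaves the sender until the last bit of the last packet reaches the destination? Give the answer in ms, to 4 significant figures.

Per-hop transmission t_tx = L/R = 8192/17000000000 = 0.000481882 ms.
Per-hop propagation t_prop = 850000/200000000 = 4.25 ms.
Pipeline fill: first packet needs 2·t_tx to clear all hops; remaining 33 packets each add one t_tx.
Total = (2+34-1)·t_tx + 2·t_prop = 35·0.000481882 + 2·4.25 = 8.517 ms.

8.517 ms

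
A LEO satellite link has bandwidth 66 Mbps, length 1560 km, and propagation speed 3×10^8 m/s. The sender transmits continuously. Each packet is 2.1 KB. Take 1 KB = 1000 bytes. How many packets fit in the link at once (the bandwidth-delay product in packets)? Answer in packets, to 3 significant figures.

20.4 packets

Propagation delay = 1560000 / 300000000 = 0.0052 s.
BDP = R × t_prop = 66000000 × 0.0052 = 343200 bits.
In packets of 16800 bits: 20.4 packets.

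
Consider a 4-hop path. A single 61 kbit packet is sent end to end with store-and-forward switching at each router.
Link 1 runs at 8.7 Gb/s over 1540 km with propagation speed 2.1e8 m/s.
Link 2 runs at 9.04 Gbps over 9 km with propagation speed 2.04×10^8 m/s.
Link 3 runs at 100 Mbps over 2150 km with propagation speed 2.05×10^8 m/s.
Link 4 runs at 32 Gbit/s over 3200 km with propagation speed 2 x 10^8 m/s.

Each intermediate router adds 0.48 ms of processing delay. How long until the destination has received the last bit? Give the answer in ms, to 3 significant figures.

35.9 ms

L = 61000 bits.
Transmission delays (L/R per hop): 0.00701149, 0.00674779, 0.61, 0.00190625 ms; sum = 0.625666 ms.
Propagation delays (d/s per hop): 7.33333, 0.0441176, 10.4878, 16 ms; sum = 33.8653 ms.
Processing at 3 router(s): 3 × 0.48 ms = 1.44 ms.
End-to-end = 35.9 ms.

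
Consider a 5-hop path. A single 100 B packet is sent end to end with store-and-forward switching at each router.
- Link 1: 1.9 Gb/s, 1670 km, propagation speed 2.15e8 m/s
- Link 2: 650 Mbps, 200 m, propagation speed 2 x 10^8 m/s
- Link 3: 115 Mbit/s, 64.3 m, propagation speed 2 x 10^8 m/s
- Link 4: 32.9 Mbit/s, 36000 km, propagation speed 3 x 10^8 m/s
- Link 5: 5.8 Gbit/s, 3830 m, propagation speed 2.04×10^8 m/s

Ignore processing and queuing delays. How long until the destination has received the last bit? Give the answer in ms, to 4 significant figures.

L = 100 × 8 = 800 bits.
Transmission delays (L/R per hop): 0.000421053, 0.00123077, 0.00695652, 0.0243161, 0.000137931 ms; sum = 0.0330624 ms.
Propagation delays (d/s per hop): 7.76744, 0.001, 0.0003215, 120, 0.0187745 ms; sum = 127.788 ms.
End-to-end = 127.8 ms.

127.8 ms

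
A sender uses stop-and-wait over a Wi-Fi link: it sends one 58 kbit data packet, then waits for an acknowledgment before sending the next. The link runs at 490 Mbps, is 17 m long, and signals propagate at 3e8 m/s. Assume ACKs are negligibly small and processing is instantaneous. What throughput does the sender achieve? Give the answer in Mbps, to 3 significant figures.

490 Mbps

t_tx = L/R = 58000/490000000 = 0.000118367 s.
t_prop = 17/300000000 = 5.66667e-08 s; RTT = 1.13333e-07 s.
Cycle = t_tx + RTT = 0.000118481 s.
Throughput = L / cycle = 58000 / 0.000118481 = 490 Mbps.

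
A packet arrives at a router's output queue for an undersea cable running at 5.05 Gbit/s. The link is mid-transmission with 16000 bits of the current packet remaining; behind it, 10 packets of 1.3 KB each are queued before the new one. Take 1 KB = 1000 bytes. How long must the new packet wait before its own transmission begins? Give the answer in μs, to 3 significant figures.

23.8 μs

Each queued packet: L/R = 10400/5050000000 = 2.05941 μs.
10 queued → 20.5941 μs.
Plus remaining 16000 bits of current packet: 3.16832 μs.
Queuing delay = 23.8 μs.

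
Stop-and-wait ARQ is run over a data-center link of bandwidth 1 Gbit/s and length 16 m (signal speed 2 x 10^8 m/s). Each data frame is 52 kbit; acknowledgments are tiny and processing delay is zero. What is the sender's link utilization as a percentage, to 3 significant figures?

99.7 %

t_tx = L/R = 52000/1000000000 = 5.2e-05 s.
t_prop = 16/200000000 = 8e-08 s; RTT = 1.6e-07 s.
Cycle = t_tx + RTT = 5.216e-05 s.
Utilization = t_tx / cycle = 5.2e-05/5.216e-05 = 99.7 %.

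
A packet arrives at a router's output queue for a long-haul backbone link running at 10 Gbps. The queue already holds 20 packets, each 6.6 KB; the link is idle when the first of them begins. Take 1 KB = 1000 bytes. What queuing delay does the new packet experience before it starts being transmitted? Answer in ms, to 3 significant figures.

0.106 ms

Each queued packet: L/R = 52800/10000000000 = 0.00528 ms.
20 queued → 0.1056 ms.
Queuing delay = 0.106 ms.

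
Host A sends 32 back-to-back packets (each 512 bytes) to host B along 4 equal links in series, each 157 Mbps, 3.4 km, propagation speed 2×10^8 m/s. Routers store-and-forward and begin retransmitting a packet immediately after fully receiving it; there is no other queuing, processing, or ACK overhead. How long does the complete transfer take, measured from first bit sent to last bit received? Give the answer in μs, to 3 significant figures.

Per-hop transmission t_tx = L/R = 4096/157000000 = 26.0892 μs.
Per-hop propagation t_prop = 3400/200000000 = 17 μs.
Pipeline fill: first packet needs 4·t_tx to clear all hops; remaining 31 packets each add one t_tx.
Total = (4+32-1)·t_tx + 4·t_prop = 35·26.0892 + 4·17 = 981 μs.

981 μs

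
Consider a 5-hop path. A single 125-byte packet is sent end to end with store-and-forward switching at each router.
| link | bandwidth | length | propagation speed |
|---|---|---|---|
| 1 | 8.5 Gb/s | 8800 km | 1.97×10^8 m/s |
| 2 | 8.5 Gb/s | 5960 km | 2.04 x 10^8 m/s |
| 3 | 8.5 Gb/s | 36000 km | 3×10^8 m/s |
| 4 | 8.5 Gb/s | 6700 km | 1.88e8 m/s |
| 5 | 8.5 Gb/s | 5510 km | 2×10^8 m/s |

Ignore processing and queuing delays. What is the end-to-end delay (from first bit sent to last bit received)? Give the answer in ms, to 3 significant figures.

L = 125 × 8 = 1000 bits.
Transmission delay per hop = L/R = 1000/8500000000 = 0.000117647 ms; 5 hops → 0.000588235 ms.
Propagation delays (d/s per hop): 44.6701, 29.2157, 120, 35.6383, 27.55 ms; sum = 257.074 ms.
End-to-end = 257 ms.

257 ms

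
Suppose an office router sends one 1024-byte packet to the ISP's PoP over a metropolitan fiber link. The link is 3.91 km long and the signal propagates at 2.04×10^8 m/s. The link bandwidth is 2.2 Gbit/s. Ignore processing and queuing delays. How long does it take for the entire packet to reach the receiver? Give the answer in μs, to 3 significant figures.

L = 1024 × 8 = 8192 bits.
Transmission delay = L/R = 8192 / 2200000000 = 3.72364 μs.
Propagation delay = d/s = 3910 m / 204000000 m/s = 19.1667 μs.
Total = 22.9 μs.

22.9 μs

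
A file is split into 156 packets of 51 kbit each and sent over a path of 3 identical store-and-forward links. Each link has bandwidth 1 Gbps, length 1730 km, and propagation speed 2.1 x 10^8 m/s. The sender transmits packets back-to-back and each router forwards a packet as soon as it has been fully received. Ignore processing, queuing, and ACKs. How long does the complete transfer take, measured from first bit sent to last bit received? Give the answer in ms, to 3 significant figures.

Per-hop transmission t_tx = L/R = 51000/1000000000 = 0.051 ms.
Per-hop propagation t_prop = 1730000/210000000 = 8.2381 ms.
Pipeline fill: first packet needs 3·t_tx to clear all hops; remaining 155 packets each add one t_tx.
Total = (3+156-1)·t_tx + 3·t_prop = 158·0.051 + 3·8.2381 = 32.8 ms.

32.8 ms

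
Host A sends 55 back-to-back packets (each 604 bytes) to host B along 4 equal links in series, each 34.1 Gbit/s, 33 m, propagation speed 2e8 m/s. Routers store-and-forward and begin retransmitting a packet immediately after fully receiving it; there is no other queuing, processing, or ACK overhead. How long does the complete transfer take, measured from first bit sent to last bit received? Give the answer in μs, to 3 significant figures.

Per-hop transmission t_tx = L/R = 4832/34100000000 = 0.141701 μs.
Per-hop propagation t_prop = 33/200000000 = 0.165 μs.
Pipeline fill: first packet needs 4·t_tx to clear all hops; remaining 54 packets each add one t_tx.
Total = (4+55-1)·t_tx + 4·t_prop = 58·0.141701 + 4·0.165 = 8.88 μs.

8.88 μs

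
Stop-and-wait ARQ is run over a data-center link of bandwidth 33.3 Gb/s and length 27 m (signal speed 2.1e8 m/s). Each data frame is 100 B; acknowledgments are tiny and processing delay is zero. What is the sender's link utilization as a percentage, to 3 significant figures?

8.54 %

t_tx = L/R = 800/3.33e+10 = 2.4024e-08 s.
t_prop = 27/210000000 = 1.28571e-07 s; RTT = 2.57143e-07 s.
Cycle = t_tx + RTT = 2.81167e-07 s.
Utilization = t_tx / cycle = 2.4024e-08/2.81167e-07 = 8.54 %.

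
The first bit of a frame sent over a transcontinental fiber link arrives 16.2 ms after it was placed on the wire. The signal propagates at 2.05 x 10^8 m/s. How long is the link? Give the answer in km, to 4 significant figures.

3321 km

d = s × t_prop = 2.05e+08 × 0.0162 = 3321 km.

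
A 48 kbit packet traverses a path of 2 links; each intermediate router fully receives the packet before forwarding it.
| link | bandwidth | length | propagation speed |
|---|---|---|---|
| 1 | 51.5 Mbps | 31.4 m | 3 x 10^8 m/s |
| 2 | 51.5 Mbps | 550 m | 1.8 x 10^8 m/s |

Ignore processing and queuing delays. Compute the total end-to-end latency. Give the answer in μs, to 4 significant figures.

1867 μs

L = 48000 bits.
Transmission delay per hop = L/R = 48000/51500000 = 932.039 μs; 2 hops → 1864.08 μs.
Propagation delays (d/s per hop): 0.104667, 3.05556 μs; sum = 3.16022 μs.
End-to-end = 1867 μs.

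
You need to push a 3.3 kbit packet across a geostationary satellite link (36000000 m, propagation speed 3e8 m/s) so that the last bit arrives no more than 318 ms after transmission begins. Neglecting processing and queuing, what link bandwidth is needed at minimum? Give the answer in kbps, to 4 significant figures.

Propagation delay = 36000000 / 300000000 = 120 ms.
Transmission budget = 318 − 120 = 198 ms.
R ≥ L / t_tx = 3300 bits / 0.198 s = 16.67 kbps.

16.67 kbps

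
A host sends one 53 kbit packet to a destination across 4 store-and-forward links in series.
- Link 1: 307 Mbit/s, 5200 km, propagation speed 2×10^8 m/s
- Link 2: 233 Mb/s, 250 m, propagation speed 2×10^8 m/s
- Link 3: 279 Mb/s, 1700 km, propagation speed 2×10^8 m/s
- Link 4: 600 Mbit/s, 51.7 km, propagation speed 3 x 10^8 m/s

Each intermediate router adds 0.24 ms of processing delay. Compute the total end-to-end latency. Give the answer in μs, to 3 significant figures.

36100 μs

L = 53000 bits.
Transmission delays (L/R per hop): 172.638, 227.468, 189.964, 88.3333 μs; sum = 678.404 μs.
Propagation delays (d/s per hop): 26000, 1.25, 8500, 172.333 μs; sum = 34673.6 μs.
Processing at 3 router(s): 3 × 0.24 ms = 720 μs.
End-to-end = 36100 μs.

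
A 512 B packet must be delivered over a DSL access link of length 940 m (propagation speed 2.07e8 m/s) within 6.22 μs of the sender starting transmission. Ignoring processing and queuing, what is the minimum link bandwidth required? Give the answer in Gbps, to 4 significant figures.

2.440 Gbps

L = 4096 bits.
Propagation delay = 940 / 2.07e+08 = 4.54106 μs.
Transmission budget = 6.22 − 4.54106 = 1.67894 μs.
R ≥ L / t_tx = 4096 bits / 1.67894e-06 s = 2.440 Gbps.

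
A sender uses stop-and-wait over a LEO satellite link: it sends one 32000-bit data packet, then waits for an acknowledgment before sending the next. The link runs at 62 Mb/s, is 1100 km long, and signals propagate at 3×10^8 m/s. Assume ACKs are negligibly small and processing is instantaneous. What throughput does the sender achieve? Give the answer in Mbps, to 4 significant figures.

4.077 Mbps

t_tx = L/R = 32000/62000000 = 0.000516129 s.
t_prop = 1100000/300000000 = 0.00366667 s; RTT = 0.00733333 s.
Cycle = t_tx + RTT = 0.00784946 s.
Throughput = L / cycle = 32000 / 0.00784946 = 4.077 Mbps.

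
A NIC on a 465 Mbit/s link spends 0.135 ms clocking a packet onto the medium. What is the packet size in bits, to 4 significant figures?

L = R × t_tx = 465000000 b/s × 0.000135 s = 62775 bits.

62780 bits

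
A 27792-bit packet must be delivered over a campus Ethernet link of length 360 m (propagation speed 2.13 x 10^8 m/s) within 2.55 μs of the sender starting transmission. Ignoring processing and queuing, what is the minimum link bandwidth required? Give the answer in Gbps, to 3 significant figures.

32.3 Gbps

Propagation delay = 360 / 213000000 = 1.69014 μs.
Transmission budget = 2.55 − 1.69014 = 0.859859 μs.
R ≥ L / t_tx = 27792 bits / 8.59859e-07 s = 32.3 Gbps.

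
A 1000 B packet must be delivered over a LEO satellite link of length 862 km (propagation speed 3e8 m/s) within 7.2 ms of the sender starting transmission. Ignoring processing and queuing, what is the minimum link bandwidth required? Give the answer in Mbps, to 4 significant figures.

1.849 Mbps

L = 8000 bits.
Propagation delay = 862000 / 300000000 = 2.87333 ms.
Transmission budget = 7.2 − 2.87333 = 4.32667 ms.
R ≥ L / t_tx = 8000 bits / 0.00432667 s = 1.849 Mbps.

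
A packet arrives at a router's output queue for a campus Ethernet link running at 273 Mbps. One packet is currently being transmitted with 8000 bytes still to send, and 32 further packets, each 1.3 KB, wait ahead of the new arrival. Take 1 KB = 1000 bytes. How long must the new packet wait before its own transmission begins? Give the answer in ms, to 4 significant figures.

Each queued packet: L/R = 10400/273000000 = 0.0380952 ms.
32 queued → 1.21905 ms.
Plus remaining 64000 bits of current packet: 0.234432 ms.
Queuing delay = 1.453 ms.

1.453 ms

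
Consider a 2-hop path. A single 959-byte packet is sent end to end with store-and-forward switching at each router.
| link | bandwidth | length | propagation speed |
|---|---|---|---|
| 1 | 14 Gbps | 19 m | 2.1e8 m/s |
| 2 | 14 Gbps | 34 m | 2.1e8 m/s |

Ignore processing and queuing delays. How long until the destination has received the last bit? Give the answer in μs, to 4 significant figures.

1.348 μs

L = 959 × 8 = 7672 bits.
Transmission delay per hop = L/R = 7672/14000000000 = 0.548 μs; 2 hops → 1.096 μs.
Propagation delays (d/s per hop): 0.0904762, 0.161905 μs; sum = 0.252381 μs.
End-to-end = 1.348 μs.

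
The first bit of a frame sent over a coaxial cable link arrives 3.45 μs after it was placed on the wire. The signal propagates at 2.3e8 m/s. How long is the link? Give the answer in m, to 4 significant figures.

793.5 m

d = s × t_prop = 2.3e+08 × 3.45e-06 = 793.5 m.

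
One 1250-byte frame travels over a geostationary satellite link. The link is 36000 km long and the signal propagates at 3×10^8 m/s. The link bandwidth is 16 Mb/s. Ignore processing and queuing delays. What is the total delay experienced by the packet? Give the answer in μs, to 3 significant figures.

L = 1250 × 8 = 10000 bits.
Transmission delay = L/R = 10000 / 16000000 = 625 μs.
Propagation delay = d/s = 36000000 m / 300000000 m/s = 120000 μs.
Total = 121000 μs.

121000 μs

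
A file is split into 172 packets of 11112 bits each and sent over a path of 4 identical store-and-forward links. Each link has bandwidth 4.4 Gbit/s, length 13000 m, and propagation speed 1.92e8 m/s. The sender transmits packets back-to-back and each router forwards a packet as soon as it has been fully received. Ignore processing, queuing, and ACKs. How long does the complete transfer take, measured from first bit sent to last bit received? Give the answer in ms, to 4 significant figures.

Per-hop transmission t_tx = L/R = 11112/4400000000 = 0.00252545 ms.
Per-hop propagation t_prop = 13000/192000000 = 0.0677083 ms.
Pipeline fill: first packet needs 4·t_tx to clear all hops; remaining 171 packets each add one t_tx.
Total = (4+172-1)·t_tx + 4·t_prop = 175·0.00252545 + 4·0.0677083 = 0.7128 ms.

0.7128 ms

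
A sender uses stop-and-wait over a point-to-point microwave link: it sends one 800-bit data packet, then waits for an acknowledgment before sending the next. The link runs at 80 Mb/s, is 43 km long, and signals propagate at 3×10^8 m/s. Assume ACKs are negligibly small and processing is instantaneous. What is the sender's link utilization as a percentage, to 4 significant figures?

t_tx = L/R = 800/80000000 = 1e-05 s.
t_prop = 43000/300000000 = 0.000143333 s; RTT = 0.000286667 s.
Cycle = t_tx + RTT = 0.000296667 s.
Utilization = t_tx / cycle = 1e-05/0.000296667 = 3.371 %.

3.371 %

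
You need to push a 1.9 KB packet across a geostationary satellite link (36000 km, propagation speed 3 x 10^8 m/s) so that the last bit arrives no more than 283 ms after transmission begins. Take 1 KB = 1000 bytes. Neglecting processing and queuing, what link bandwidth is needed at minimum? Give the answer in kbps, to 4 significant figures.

L = 15200 bits.
Propagation delay = 36000000 / 300000000 = 120 ms.
Transmission budget = 283 − 120 = 163 ms.
R ≥ L / t_tx = 15200 bits / 0.163 s = 93.25 kbps.

93.25 kbps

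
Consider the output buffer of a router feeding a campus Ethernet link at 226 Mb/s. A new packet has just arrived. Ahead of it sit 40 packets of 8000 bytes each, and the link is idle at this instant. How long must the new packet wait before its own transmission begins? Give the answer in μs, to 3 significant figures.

11300 μs

Each queued packet: L/R = 64000/226000000 = 283.186 μs.
40 queued → 11327.4 μs.
Queuing delay = 11300 μs.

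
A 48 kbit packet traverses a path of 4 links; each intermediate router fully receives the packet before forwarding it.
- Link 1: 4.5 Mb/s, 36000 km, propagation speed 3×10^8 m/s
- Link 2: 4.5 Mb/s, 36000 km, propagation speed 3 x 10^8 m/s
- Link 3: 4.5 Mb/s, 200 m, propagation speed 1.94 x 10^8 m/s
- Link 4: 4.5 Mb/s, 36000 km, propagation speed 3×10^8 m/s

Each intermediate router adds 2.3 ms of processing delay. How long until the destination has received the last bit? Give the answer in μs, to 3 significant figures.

410000 μs

L = 48000 bits.
Transmission delay per hop = L/R = 48000/4500000 = 10666.7 μs; 4 hops → 42666.7 μs.
Propagation delays (d/s per hop): 120000, 120000, 1.03093, 120000 μs; sum = 360001 μs.
Processing at 3 router(s): 3 × 2.3 ms = 6900 μs.
End-to-end = 410000 μs.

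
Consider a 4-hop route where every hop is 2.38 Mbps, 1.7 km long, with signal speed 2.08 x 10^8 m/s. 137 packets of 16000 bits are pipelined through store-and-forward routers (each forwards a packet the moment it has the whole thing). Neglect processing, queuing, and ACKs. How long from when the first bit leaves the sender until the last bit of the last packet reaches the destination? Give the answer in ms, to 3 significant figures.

941 ms

Per-hop transmission t_tx = L/R = 16000/2380000 = 6.72269 ms.
Per-hop propagation t_prop = 1700/208000000 = 0.00817308 ms.
Pipeline fill: first packet needs 4·t_tx to clear all hops; remaining 136 packets each add one t_tx.
Total = (4+137-1)·t_tx + 4·t_prop = 140·6.72269 + 4·0.00817308 = 941 ms.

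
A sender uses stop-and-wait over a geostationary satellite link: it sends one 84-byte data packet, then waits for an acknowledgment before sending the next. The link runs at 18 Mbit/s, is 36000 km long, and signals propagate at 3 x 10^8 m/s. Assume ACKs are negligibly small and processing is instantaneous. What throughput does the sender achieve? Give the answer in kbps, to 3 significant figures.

2.80 kbps

t_tx = L/R = 672/18000000 = 3.73333e-05 s.
t_prop = 36000000/300000000 = 0.12 s; RTT = 0.24 s.
Cycle = t_tx + RTT = 0.240037 s.
Throughput = L / cycle = 672 / 0.240037 = 2.80 kbps.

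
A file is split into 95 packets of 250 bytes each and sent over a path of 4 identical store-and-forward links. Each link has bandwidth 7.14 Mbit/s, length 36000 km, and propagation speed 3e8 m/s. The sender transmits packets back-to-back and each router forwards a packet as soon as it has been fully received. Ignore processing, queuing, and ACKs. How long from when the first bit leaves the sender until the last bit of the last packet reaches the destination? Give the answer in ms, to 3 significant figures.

507 ms

Per-hop transmission t_tx = L/R = 2000/7140000 = 0.280112 ms.
Per-hop propagation t_prop = 36000000/300000000 = 120 ms.
Pipeline fill: first packet needs 4·t_tx to clear all hops; remaining 94 packets each add one t_tx.
Total = (4+95-1)·t_tx + 4·t_prop = 98·0.280112 + 4·120 = 507 ms.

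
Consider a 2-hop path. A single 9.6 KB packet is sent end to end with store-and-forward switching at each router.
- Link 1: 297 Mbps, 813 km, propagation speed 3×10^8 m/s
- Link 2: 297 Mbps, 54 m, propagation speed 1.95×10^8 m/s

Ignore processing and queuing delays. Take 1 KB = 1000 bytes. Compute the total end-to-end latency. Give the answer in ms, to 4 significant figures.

3.227 ms

L = 76800 bits.
Transmission delay per hop = L/R = 76800/297000000 = 0.258586 ms; 2 hops → 0.517172 ms.
Propagation delays (d/s per hop): 2.71, 0.000276923 ms; sum = 2.71028 ms.
End-to-end = 3.227 ms.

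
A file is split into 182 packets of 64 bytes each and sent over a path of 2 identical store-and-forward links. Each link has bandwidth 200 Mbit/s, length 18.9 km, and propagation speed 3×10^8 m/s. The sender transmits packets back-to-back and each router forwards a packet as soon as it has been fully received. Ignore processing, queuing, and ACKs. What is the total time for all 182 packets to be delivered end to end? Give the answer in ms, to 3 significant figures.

0.594 ms

Per-hop transmission t_tx = L/R = 512/200000000 = 0.00256 ms.
Per-hop propagation t_prop = 18900/300000000 = 0.063 ms.
Pipeline fill: first packet needs 2·t_tx to clear all hops; remaining 181 packets each add one t_tx.
Total = (2+182-1)·t_tx + 2·t_prop = 183·0.00256 + 2·0.063 = 0.594 ms.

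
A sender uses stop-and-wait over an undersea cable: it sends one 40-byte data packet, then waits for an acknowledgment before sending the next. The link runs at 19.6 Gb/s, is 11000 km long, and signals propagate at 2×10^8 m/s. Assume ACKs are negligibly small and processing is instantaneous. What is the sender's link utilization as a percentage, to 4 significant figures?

0.00001484 %

t_tx = L/R = 320/19600000000 = 1.63265e-08 s.
t_prop = 11000000/200000000 = 0.055 s; RTT = 0.11 s.
Cycle = t_tx + RTT = 0.11 s.
Utilization = t_tx / cycle = 1.63265e-08/0.11 = 0.00001484 %.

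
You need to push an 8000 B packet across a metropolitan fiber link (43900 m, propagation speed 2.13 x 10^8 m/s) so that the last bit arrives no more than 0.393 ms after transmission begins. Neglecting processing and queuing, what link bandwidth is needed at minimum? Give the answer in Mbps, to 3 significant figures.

L = 64000 bits.
Propagation delay = 43900 / 213000000 = 0.206103 ms.
Transmission budget = 0.393 − 0.206103 = 0.186897 ms.
R ≥ L / t_tx = 64000 bits / 0.000186897 s = 342 Mbps.

342 Mbps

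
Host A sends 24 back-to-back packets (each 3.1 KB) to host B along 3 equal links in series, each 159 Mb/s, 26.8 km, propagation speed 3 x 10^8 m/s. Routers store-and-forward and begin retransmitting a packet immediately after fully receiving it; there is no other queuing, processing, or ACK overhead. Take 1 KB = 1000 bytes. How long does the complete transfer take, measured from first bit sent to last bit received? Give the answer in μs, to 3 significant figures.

Per-hop transmission t_tx = L/R = 24800/159000000 = 155.975 μs.
Per-hop propagation t_prop = 26800/300000000 = 89.3333 μs.
Pipeline fill: first packet needs 3·t_tx to clear all hops; remaining 23 packets each add one t_tx.
Total = (3+24-1)·t_tx + 3·t_prop = 26·155.975 + 3·89.3333 = 4320 μs.

4320 μs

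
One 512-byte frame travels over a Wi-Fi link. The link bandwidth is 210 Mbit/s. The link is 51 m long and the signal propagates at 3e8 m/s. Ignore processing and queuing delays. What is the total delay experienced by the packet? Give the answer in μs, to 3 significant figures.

19.7 μs

L = 512 × 8 = 4096 bits.
Transmission delay = L/R = 4096 / 210000000 = 19.5048 μs.
Propagation delay = d/s = 51 m / 300000000 m/s = 0.17 μs.
Total = 19.7 μs.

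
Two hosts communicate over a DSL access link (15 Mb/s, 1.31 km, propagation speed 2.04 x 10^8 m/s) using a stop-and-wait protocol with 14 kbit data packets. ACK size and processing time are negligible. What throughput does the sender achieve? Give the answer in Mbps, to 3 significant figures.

t_tx = L/R = 14000/15000000 = 0.000933333 s.
t_prop = 1310/204000000 = 6.42157e-06 s; RTT = 1.28431e-05 s.
Cycle = t_tx + RTT = 0.000946176 s.
Throughput = L / cycle = 14000 / 0.000946176 = 14.8 Mbps.

14.8 Mbps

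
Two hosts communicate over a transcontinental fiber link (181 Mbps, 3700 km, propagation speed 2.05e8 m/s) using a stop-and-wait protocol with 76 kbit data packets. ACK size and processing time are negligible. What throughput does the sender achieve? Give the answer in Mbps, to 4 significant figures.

2.081 Mbps

t_tx = L/R = 76000/181000000 = 0.00041989 s.
t_prop = 3700000/2.05e+08 = 0.0180488 s; RTT = 0.0360976 s.
Cycle = t_tx + RTT = 0.0365175 s.
Throughput = L / cycle = 76000 / 0.0365175 = 2.081 Mbps.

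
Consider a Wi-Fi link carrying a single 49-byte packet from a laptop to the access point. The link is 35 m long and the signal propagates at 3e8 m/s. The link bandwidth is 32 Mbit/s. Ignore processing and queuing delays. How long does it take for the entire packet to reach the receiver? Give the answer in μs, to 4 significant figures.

L = 49 × 8 = 392 bits.
Transmission delay = L/R = 392 / 32000000 = 12.25 μs.
Propagation delay = d/s = 35 m / 300000000 m/s = 0.116667 μs.
Total = 12.37 μs.

12.37 μs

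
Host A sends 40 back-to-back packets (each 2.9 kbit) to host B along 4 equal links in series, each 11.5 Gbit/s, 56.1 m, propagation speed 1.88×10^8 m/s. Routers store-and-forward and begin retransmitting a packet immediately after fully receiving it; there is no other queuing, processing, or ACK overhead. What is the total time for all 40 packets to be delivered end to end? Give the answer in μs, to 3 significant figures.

Per-hop transmission t_tx = L/R = 2900/11500000000 = 0.252174 μs.
Per-hop propagation t_prop = 56.1/188000000 = 0.298404 μs.
Pipeline fill: first packet needs 4·t_tx to clear all hops; remaining 39 packets each add one t_tx.
Total = (4+40-1)·t_tx + 4·t_prop = 43·0.252174 + 4·0.298404 = 12.0 μs.

12.0 μs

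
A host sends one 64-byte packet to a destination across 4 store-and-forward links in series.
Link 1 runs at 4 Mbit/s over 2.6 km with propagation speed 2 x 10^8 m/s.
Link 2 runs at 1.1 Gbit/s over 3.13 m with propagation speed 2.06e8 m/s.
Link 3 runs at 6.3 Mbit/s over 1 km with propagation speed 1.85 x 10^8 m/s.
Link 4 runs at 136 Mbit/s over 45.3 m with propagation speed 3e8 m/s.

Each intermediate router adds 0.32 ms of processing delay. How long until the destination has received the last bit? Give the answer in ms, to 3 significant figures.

L = 64 × 8 = 512 bits.
Transmission delays (L/R per hop): 0.128, 0.000465455, 0.0812698, 0.00376471 ms; sum = 0.2135 ms.
Propagation delays (d/s per hop): 0.013, 1.51942e-05, 0.00540541, 0.000151 ms; sum = 0.0185716 ms.
Processing at 3 router(s): 3 × 0.32 ms = 0.96 ms.
End-to-end = 1.19 ms.

1.19 ms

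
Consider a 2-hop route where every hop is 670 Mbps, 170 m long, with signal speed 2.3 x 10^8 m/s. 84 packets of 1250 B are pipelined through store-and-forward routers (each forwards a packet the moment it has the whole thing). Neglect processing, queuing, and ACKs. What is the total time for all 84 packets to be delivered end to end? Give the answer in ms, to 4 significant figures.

Per-hop transmission t_tx = L/R = 10000/670000000 = 0.0149254 ms.
Per-hop propagation t_prop = 170/2.3e+08 = 0.00073913 ms.
Pipeline fill: first packet needs 2·t_tx to clear all hops; remaining 83 packets each add one t_tx.
Total = (2+84-1)·t_tx + 2·t_prop = 85·0.0149254 + 2·0.00073913 = 1.270 ms.

1.270 ms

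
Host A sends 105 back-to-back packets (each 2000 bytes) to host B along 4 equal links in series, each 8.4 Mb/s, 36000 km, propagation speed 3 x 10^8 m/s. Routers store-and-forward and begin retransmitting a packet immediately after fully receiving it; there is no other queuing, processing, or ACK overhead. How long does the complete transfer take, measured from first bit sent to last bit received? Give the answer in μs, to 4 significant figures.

685700 μs

Per-hop transmission t_tx = L/R = 16000/8400000 = 1904.76 μs.
Per-hop propagation t_prop = 36000000/300000000 = 120000 μs.
Pipeline fill: first packet needs 4·t_tx to clear all hops; remaining 104 packets each add one t_tx.
Total = (4+105-1)·t_tx + 4·t_prop = 108·1904.76 + 4·120000 = 685700 μs.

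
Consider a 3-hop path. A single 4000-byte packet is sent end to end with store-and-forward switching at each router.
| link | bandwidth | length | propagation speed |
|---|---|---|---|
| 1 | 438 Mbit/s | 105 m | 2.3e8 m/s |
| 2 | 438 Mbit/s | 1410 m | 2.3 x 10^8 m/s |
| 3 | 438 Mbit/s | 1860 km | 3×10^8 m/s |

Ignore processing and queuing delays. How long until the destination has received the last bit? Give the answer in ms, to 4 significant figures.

6.426 ms

L = 4000 × 8 = 32000 bits.
Transmission delay per hop = L/R = 32000/438000000 = 0.0730594 ms; 3 hops → 0.219178 ms.
Propagation delays (d/s per hop): 0.000456522, 0.00613043, 6.2 ms; sum = 6.20659 ms.
End-to-end = 6.426 ms.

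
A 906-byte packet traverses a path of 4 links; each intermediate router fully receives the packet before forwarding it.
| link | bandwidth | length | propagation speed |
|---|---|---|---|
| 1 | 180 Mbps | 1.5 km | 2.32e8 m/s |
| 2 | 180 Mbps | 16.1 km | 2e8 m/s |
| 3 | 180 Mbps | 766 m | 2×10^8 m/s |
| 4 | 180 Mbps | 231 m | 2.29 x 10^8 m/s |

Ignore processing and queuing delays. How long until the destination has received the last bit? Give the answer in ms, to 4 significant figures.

0.2529 ms

L = 906 × 8 = 7248 bits.
Transmission delay per hop = L/R = 7248/180000000 = 0.0402667 ms; 4 hops → 0.161067 ms.
Propagation delays (d/s per hop): 0.00646552, 0.0805, 0.00383, 0.00100873 ms; sum = 0.0918043 ms.
End-to-end = 0.2529 ms.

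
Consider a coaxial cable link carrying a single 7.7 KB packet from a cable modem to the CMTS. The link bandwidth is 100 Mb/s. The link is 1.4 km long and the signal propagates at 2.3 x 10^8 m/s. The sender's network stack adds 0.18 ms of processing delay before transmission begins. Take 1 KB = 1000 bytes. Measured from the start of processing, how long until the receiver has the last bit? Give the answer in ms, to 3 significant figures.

L = 61600 bits.
Transmission delay = L/R = 61600 / 100000000 = 0.616 ms.
Propagation delay = d/s = 1400 m / 2.3e+08 m/s = 0.00608696 ms.
Plus processing delay 0.18 ms = 0.18 ms.
Total = 0.802 ms.

0.802 ms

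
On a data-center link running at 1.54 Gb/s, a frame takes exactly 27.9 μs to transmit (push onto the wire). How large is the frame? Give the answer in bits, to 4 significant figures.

L = R × t_tx = 1540000000 b/s × 2.79e-05 s = 42966 bits.

42970 bits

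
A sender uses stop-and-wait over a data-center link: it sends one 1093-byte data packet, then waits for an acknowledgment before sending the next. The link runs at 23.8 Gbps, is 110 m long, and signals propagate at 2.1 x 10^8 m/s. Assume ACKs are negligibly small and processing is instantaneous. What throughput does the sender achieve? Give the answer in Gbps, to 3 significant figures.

6.18 Gbps

t_tx = L/R = 8744/23800000000 = 3.67395e-07 s.
t_prop = 110/210000000 = 5.2381e-07 s; RTT = 1.04762e-06 s.
Cycle = t_tx + RTT = 1.41501e-06 s.
Throughput = L / cycle = 8744 / 1.41501e-06 = 6.18 Gbps.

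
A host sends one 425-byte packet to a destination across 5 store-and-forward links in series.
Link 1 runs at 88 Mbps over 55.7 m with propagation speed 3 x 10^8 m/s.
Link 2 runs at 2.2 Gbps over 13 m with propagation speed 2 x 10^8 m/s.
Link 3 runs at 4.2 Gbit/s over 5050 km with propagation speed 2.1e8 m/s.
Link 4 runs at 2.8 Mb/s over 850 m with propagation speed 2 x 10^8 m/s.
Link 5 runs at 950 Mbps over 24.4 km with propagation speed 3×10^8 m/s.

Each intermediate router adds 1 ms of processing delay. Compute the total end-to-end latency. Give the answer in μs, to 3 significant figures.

L = 425 × 8 = 3400 bits.
Transmission delays (L/R per hop): 38.6364, 1.54545, 0.809524, 1214.29, 3.57895 μs; sum = 1258.86 μs.
Propagation delays (d/s per hop): 0.185667, 0.065, 24047.6, 4.25, 81.3333 μs; sum = 24133.5 μs.
Processing at 4 router(s): 4 × 1 ms = 4000 μs.
End-to-end = 29400 μs.

29400 μs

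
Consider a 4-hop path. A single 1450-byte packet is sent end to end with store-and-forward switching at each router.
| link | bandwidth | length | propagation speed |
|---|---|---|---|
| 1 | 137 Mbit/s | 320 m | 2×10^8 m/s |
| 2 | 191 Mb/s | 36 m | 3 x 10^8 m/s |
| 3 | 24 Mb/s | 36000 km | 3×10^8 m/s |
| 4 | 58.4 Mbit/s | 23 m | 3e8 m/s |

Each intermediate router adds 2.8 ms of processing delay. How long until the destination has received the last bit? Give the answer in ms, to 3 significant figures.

129 ms

L = 1450 × 8 = 11600 bits.
Transmission delays (L/R per hop): 0.0846715, 0.060733, 0.483333, 0.19863 ms; sum = 0.827368 ms.
Propagation delays (d/s per hop): 0.0016, 0.00012, 120, 7.66667e-05 ms; sum = 120.002 ms.
Processing at 3 router(s): 3 × 2.8 ms = 8.4 ms.
End-to-end = 129 ms.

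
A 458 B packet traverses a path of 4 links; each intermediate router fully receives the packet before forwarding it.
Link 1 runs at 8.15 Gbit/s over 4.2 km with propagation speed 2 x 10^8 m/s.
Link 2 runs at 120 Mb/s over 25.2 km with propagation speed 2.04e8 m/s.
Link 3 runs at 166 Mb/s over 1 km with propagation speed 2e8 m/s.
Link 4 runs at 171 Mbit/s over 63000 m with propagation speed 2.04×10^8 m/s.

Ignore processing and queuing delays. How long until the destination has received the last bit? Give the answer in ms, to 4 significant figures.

0.5328 ms

L = 458 × 8 = 3664 bits.
Transmission delays (L/R per hop): 0.000449571, 0.0305333, 0.0220723, 0.0214269 ms; sum = 0.0744821 ms.
Propagation delays (d/s per hop): 0.021, 0.123529, 0.005, 0.308824 ms; sum = 0.458353 ms.
End-to-end = 0.5328 ms.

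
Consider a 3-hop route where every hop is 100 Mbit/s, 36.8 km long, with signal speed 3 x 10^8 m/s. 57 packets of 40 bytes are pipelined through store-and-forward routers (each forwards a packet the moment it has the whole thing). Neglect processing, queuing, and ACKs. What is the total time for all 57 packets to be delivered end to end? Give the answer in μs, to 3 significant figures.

Per-hop transmission t_tx = L/R = 320/100000000 = 3.2 μs.
Per-hop propagation t_prop = 36800/300000000 = 122.667 μs.
Pipeline fill: first packet needs 3·t_tx to clear all hops; remaining 56 packets each add one t_tx.
Total = (3+57-1)·t_tx + 3·t_prop = 59·3.2 + 3·122.667 = 557 μs.

557 μs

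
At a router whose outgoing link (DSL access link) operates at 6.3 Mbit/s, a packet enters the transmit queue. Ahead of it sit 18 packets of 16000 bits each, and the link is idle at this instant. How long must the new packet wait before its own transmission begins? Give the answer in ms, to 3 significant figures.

Each queued packet: L/R = 16000/6300000 = 2.53968 ms.
18 queued → 45.7143 ms.
Queuing delay = 45.7 ms.

45.7 ms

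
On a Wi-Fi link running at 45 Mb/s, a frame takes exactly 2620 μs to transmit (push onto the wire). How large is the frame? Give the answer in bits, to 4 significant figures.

117900 bits

L = R × t_tx = 45000000 b/s × 0.00262 s = 117900 bits.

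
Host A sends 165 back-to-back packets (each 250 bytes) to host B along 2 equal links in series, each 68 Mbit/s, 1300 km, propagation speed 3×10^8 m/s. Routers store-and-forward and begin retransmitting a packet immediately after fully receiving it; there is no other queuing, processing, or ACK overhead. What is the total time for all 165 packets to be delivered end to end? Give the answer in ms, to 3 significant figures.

Per-hop transmission t_tx = L/R = 2000/68000000 = 0.0294118 ms.
Per-hop propagation t_prop = 1300000/300000000 = 4.33333 ms.
Pipeline fill: first packet needs 2·t_tx to clear all hops; remaining 164 packets each add one t_tx.
Total = (2+165-1)·t_tx + 2·t_prop = 166·0.0294118 + 2·4.33333 = 13.5 ms.

13.5 ms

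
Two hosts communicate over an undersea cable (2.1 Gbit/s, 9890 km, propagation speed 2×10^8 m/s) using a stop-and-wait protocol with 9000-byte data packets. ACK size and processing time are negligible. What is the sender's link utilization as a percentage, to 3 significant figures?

0.0347 %

t_tx = L/R = 72000/2100000000 = 3.42857e-05 s.
t_prop = 9890000/200000000 = 0.04945 s; RTT = 0.0989 s.
Cycle = t_tx + RTT = 0.0989343 s.
Utilization = t_tx / cycle = 3.42857e-05/0.0989343 = 0.0347 %.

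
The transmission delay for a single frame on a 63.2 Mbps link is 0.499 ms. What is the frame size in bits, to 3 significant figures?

31500 bits

L = R × t_tx = 63200000 b/s × 0.000499 s = 31536.8 bits.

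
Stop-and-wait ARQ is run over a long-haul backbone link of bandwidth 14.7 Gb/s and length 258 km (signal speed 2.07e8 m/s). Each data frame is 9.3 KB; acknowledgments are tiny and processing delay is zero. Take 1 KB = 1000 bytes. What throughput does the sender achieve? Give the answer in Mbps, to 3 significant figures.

t_tx = L/R = 74400/14700000000 = 5.06122e-06 s.
t_prop = 258000/2.07e+08 = 0.00124638 s; RTT = 0.00249275 s.
Cycle = t_tx + RTT = 0.00249781 s.
Throughput = L / cycle = 74400 / 0.00249781 = 29.8 Mbps.

29.8 Mbps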